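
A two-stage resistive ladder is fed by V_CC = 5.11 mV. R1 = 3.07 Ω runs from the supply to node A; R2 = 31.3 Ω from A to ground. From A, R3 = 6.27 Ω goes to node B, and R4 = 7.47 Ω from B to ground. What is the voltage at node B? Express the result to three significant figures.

Looking into the second stage from A: R3 + R4 = 13.74 Ω appears in parallel with R2.
Effective lower resistance at A: R2 ‖ 13.74 = 9.548 Ω.
First divider: V_A = V_CC · 9.548/(3.07 + 9.548) = 3.867 mV.
V_B = V_A × 0.5437 = 2.102 mV.

V_B ≈ 2.10 mV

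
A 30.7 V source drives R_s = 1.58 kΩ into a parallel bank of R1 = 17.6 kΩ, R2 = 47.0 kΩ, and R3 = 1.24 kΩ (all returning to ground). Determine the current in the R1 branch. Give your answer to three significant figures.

I ≈ 0.728 mA

Parallel bank: R_p = 1/(1/17.6 + 1/47.0 + 1/1.24) = 1.131 kΩ.
V_A by voltage divider: V_A = 30.7 × 1.131/(1.58 + 1.131) = 12.80 V.
Branch current I = V_A/R1 = 12.80/17.6 = 0.7275 mA.
(Equivalently: I_total = 11.33 mA, then current-divider fraction G_k/ΣG = 0.06423.)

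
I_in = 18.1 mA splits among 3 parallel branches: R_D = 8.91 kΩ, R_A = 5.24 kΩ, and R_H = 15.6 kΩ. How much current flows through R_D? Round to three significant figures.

Total conductance ΣG = 1/8.91 + 1/5.24 + 1/15.6 = 0.3672 (units of 1/kΩ).
Current divider: I(R_D) = I_in · G_k/ΣG = 18.1 × (0.1122/0.3672) = 18.1 × 0.3057 = 5.533 mA.

I ≈ 5.53 mA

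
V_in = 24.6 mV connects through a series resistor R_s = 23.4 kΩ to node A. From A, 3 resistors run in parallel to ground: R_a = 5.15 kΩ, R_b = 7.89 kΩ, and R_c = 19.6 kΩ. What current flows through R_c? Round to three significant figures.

Parallel bank: R_p = 1/(1/5.15 + 1/7.89 + 1/19.6) = 2.689 kΩ.
V_A = 24.6 × 2.689/26.09 = 2.535 mV.
I(R_c) = V_A / R_c = 2.535/19.6 = 0.1293 µA.

I ≈ 0.129 µA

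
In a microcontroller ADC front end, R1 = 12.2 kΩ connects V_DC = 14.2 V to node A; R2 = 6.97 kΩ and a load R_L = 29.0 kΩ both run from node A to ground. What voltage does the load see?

V_out ≈ 4.48 V

R2 ‖ R_L = (6.97 × 29.0)/(6.97 + 29.0) = 5.619 kΩ.
Now apply the divider: V_out = 14.2 × 0.3154 = 4.478 V.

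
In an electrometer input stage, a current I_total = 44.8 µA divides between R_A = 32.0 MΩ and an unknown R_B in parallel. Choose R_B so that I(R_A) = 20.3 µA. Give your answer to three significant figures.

Two-branch current divider: I_A = I_total · R_B/(R_A + R_B).
With f = 0.4531, R_B = R_A · f/(1−f) = 32.0 × 0.8286 = 26.51 MΩ.

R_B ≈ 26.5 MΩ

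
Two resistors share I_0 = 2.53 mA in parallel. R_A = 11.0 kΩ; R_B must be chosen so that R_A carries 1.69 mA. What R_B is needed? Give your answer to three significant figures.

R_B ≈ 22.1 kΩ

Two-branch current divider: I_A = I_0 · R_B/(R_A + R_B).
1.69/2.53 = R_B/(R_A + R_B) → R_B = R_A · (0.6680)/(1 − 0.6680) = 11.0 × 2.012 = 22.13 kΩ.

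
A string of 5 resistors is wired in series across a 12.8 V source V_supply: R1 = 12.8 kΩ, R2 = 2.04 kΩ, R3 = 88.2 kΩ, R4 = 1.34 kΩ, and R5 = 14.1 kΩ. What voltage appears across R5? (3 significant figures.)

Series total: ΣR = 12.8 + 2.04 + 88.2 + 1.34 + 14.1 = 118.5 kΩ.
V = V_supply · R/ΣR = 12.8 × 0.1190 = 1.523 V.

V ≈ 1.52 V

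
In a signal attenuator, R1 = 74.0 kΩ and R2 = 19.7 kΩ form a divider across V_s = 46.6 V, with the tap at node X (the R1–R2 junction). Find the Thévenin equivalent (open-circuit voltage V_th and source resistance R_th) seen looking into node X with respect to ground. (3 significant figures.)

V_th ≈ 9.80 V, R_th ≈ 15.6 kΩ

Open-circuit (no load on X): V_th = V_s · R2/(R1 + R2) = 46.6 × 19.7/(74.00 + 19.7) = 9.797 V.
Zeroing V_s shorts the top of R1 to ground, so R_th = R1 ‖ R2 = 15.56 kΩ.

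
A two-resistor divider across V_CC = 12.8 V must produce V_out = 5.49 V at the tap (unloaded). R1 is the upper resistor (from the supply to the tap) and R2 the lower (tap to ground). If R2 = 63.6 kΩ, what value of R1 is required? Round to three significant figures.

R1 ≈ 84.7 kΩ

V_out/V_CC = R2/(R1+R2) = 0.4289.
So R1 = R2 · (V_CC/V_out − 1) = 63.6 × (12.8/5.49 − 1) = 63.6 × 1.332 = 84.68 kΩ.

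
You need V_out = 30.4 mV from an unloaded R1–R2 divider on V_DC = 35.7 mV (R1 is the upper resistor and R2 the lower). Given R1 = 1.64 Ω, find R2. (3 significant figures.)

R2 ≈ 9.41 Ω

V_out/V_DC = R2/(R1+R2) = 0.8515.
Rearranging, R2 = R1·k/(1−k) = 1.64 × 5.736 = 9.407 Ω.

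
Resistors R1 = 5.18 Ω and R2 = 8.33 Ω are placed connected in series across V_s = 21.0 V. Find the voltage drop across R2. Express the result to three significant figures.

V ≈ 12.9 V

Series total: ΣR = 5.18 + 8.33 = 13.51 Ω.
Voltage divider: V = V_s · (8.330 / 13.51) = 21.0 × 0.6166 = 12.95 V.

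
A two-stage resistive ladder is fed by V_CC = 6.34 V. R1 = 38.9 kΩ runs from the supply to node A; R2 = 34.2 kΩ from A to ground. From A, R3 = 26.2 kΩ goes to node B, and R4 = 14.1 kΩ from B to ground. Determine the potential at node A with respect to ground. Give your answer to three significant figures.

The second stage (R3 + R4 = 40.30 kΩ) loads node A in parallel with R2.
R2 ‖ (R3+R4) = 18.50 kΩ.
So V_A = 6.34 × 0.3223 = 2.043 V.

V_A ≈ 2.04 V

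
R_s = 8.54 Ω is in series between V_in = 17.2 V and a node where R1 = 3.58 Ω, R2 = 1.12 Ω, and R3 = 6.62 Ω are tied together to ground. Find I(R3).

Combine the parallel branches: R_p = (1/3.58 + 1/1.12 + 1/6.62)⁻¹ = 0.7557 Ω.
V_A by voltage divider: V_A = 17.2 × 0.7557/(8.54 + 0.7557) = 1.398 V.
I(R3) = V_A / R3 = 1.398/6.62 = 0.2112 A.

I ≈ 0.211 A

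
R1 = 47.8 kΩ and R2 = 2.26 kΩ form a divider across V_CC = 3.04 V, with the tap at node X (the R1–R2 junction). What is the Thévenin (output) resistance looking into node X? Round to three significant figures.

Looking into X with the source shorted: R_th = R1·R2/(R1+R2) = 47.80 × 2.26/50.06 = 2.158 kΩ.

R_th ≈ 2.16 kΩ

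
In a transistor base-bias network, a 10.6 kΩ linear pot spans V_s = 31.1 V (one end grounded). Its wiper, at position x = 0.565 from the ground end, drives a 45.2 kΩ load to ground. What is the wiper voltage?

Split the track: R_lower = x·R_p = 5.989 kΩ, R_upper = (1−x)·R_p = 4.611 kΩ.
Lower segment in parallel with the load: 5.989 ‖ 45.2 = 5.288 kΩ.
Loaded-divider output: V_out = 31.1 × 0.5342 = 16.61 V.

V_out ≈ 16.6 V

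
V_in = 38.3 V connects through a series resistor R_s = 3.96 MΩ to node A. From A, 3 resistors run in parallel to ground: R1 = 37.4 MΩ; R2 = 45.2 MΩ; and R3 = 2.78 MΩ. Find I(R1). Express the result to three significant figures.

I ≈ 0.391 µA

Combine the parallel branches: R_p = (1/37.4 + 1/45.2 + 1/2.78)⁻¹ = 2.448 MΩ.
V_A = 38.3 × 2.448/6.408 = 14.63 V.
I(R1) = V_A / R1 = 14.63/37.4 = 0.3912 µA.
(Check via current divider: I_total = 5.977 µA; share G_k/ΣG = 0.06544 → same result.)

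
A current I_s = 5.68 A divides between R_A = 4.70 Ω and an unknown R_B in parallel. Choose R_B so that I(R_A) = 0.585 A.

R_B ≈ 0.540 Ω

Two-branch current divider: I_A = I_s · R_B/(R_A + R_B).
With f = 0.1030, R_B = R_A · f/(1−f) = 4.70 × 0.1148 = 0.5396 Ω.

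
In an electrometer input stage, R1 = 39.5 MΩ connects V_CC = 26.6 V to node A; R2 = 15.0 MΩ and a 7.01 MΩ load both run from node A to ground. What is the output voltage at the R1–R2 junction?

V_out ≈ 2.87 V

First combine the lower leg with the load: R2 ‖ R_L = 4.777 MΩ.
Now apply the divider: V_out = 26.6 × 0.1079 = 2.870 V.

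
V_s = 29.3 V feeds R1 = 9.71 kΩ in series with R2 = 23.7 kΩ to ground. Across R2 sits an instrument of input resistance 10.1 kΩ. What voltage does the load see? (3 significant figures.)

V_out ≈ 12.4 V

First combine the lower leg with the load: R2 ‖ R_L = 7.082 kΩ.
Then V_out = V_s · R2'/(R1 + R2') = 29.3 × 7.082/16.79 = 12.36 V.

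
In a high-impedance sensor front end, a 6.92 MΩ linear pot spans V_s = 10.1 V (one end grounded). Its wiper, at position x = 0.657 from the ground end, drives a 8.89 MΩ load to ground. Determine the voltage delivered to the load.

Lower segment x·R_p = 4.546 MΩ; upper segment (1−x)·R_p = 2.374 MΩ.
Lower segment in parallel with the load: 4.546 ‖ 8.89 = 3.008 MΩ.
V_out = 10.1 × 3.008/(2.374 + 3.008) = 5.645 V.

V_out ≈ 5.65 V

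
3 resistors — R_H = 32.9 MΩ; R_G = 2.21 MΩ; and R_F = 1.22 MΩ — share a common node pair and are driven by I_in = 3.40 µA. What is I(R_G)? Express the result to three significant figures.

I ≈ 1.18 µA

ΣG = 1/32.9 + 1/2.21 + 1/1.22 = 1.303.
Current divider: I(R_G) = I_in · G_k/ΣG = 3.40 × (0.4525/1.303) = 3.40 × 0.3474 = 1.181 µA.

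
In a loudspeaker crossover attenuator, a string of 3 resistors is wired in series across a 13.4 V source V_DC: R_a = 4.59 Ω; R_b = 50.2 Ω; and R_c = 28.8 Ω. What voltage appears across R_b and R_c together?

V ≈ 12.7 V

ΣR = 4.59 + 50.2 + 28.8 = 83.59 Ω.
R_{R_b..R_c} = 50.2 + 28.8 = 79.00 Ω.
By the voltage-divider rule, V = 13.4 × 79.00/83.59 = 12.66 V.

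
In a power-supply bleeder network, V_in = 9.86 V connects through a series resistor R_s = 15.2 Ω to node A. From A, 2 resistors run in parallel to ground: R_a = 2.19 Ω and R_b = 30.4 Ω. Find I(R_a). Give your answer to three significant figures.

I ≈ 0.533 A

Equivalent of the parallel group: R_p = 2.043 Ω.
Node voltage V_A = V_in · R_p/(R_s + R_p) = 9.86 × 0.1185 = 1.168 V.
Branch current I = V_A/R_a = 1.168/2.19 = 0.5334 A.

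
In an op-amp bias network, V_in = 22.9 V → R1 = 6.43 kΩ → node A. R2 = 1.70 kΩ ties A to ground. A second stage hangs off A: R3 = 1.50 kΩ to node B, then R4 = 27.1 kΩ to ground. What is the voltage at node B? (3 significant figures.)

V_B ≈ 4.33 V

Node A sees R2 in parallel with the series input of stage 2, R3 + R4 = 28.60 kΩ.
Effective lower resistance at A: R2 ‖ 28.60 = 1.605 kΩ.
V_A = 22.9 × 1.605/(6.43 + 1.605) = 4.573 V.
V_B = V_A × 0.9476 = 4.334 V.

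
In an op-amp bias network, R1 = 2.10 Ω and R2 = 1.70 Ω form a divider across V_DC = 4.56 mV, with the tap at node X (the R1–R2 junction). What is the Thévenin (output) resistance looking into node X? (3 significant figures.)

R_th ≈ 0.939 Ω

Looking into X with the source shorted: R_th = R1·R2/(R1+R2) = 2.100 × 1.70/3.800 = 0.9395 Ω.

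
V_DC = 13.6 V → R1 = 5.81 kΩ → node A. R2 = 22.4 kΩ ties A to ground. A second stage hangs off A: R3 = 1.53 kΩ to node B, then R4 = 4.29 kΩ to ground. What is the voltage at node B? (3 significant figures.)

V_B ≈ 4.44 V

The second stage (R3 + R4 = 5.820 kΩ) loads node A in parallel with R2.
Effective lower resistance at A: R2 ‖ 5.820 = 4.620 kΩ.
V_A = 13.6 × 4.620/(5.81 + 4.620) = 6.024 V.
V_B = V_A × 0.7371 = 4.440 V.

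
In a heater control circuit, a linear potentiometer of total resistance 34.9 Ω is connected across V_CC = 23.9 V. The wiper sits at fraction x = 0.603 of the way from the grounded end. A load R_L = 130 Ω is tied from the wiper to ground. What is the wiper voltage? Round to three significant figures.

The pot divides into 13.86 Ω above the wiper and 21.04 Ω below.
R_L loads the lower segment: effective lower R = 18.11 Ω.
Loaded-divider output: V_out = 23.9 × 0.5666 = 13.54 V.

V_out ≈ 13.5 V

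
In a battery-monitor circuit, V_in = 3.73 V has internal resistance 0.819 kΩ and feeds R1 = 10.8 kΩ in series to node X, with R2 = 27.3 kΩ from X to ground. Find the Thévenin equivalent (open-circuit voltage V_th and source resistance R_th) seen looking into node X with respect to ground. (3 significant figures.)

V_th ≈ 2.62 V, R_th ≈ 8.15 kΩ

R1' = 0.819 + 10.8 = 11.62 kΩ (source resistance + R1).
Open-circuit (no load on X): V_th = V_in · R2/(R1' + R2) = 3.73 × 27.3/(11.62 + 27.3) = 2.616 V.
Zeroing V_in shorts the top of R1' to ground, so R_th = R1' ‖ R2 = 8.150 kΩ.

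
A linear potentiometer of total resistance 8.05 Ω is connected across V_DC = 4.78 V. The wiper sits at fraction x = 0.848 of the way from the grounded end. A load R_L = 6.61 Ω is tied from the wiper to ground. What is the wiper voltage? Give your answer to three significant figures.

V_out ≈ 3.50 V

Split the track: R_lower = x·R_p = 6.826 Ω, R_upper = (1−x)·R_p = 1.224 Ω.
Lower segment in parallel with the load: 6.826 ‖ 6.61 = 3.358 Ω.
V_out = 4.78 × 3.358/(1.224 + 3.358) = 3.503 V.
(Unloaded: V_out = x·V_DC = 4.05 V.)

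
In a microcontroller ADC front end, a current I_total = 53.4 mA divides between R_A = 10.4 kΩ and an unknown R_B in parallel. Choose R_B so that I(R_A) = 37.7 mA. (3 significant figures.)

Two-branch current divider: I_A = I_total · R_B/(R_A + R_B).
37.7/53.4 = R_B/(R_A + R_B) → R_B = R_A · (0.7060)/(1 − 0.7060) = 10.4 × 2.401 = 24.97 kΩ.

R_B ≈ 25.0 kΩ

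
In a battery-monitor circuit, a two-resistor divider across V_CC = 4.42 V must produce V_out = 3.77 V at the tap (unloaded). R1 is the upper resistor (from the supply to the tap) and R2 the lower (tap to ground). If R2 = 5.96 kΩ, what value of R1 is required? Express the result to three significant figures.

Required fraction k = V_out/V_CC = 0.8529.
R1 = R2·(1/k − 1) = 5.96 × 0.1724 = 1.028 kΩ.

R1 ≈ 1.03 kΩ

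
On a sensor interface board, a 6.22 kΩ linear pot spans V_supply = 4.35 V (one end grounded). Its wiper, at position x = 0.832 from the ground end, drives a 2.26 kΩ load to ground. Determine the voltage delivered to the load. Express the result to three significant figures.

The pot divides into 1.045 kΩ above the wiper and 5.175 kΩ below.
R_L loads the lower segment: effective lower R = 1.573 kΩ.
V_out = 4.35 × 1.573/(1.045 + 1.573) = 2.614 V.

V_out ≈ 2.61 V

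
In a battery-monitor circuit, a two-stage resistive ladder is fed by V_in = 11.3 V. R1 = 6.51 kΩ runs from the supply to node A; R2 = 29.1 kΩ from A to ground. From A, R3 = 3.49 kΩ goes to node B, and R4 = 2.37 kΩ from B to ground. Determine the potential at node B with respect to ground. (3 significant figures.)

Node A sees R2 in parallel with the series input of stage 2, R3 + R4 = 5.860 kΩ.
R2 ‖ (R3+R4) = 4.878 kΩ.
So V_A = 11.3 × 0.4283 = 4.840 V.
Stage 2 is unloaded, so V_B = V_A · R4/(R3+R4) = 4.840 × 2.37/5.860 = 1.958 V.

V_B ≈ 1.96 V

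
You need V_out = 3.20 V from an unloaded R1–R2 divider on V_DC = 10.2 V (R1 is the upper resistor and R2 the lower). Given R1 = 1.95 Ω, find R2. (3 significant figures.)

R2 ≈ 0.891 Ω

Required fraction k = V_out/V_DC = 0.3137.
Rearranging, R2 = R1·k/(1−k) = 1.95 × 0.4571 = 0.8914 Ω.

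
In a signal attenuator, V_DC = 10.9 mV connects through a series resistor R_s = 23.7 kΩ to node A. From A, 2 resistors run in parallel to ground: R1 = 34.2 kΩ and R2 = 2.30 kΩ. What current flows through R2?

I ≈ 0.395 µA

Combine the parallel branches: R_p = (1/34.2 + 1/2.30)⁻¹ = 2.155 kΩ.
Node voltage V_A = V_DC · R_p/(R_s + R_p) = 10.9 × 0.08335 = 0.9085 mV.
I(R2) = V_A / R2 = 0.9085/2.30 = 0.3950 µA.
(Check via current divider: I_total = 0.4216 µA; share G_k/ΣG = 0.9370 → same result.)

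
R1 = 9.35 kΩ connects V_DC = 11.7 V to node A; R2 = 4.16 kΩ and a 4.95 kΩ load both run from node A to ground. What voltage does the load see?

V_out ≈ 2.28 V

The load sits in parallel with R2, giving an effective lower resistance R2' = R2·R_L/(R2+R_L) = 2.260 kΩ.
Now apply the divider: V_out = 11.7 × 0.1947 = 2.278 V.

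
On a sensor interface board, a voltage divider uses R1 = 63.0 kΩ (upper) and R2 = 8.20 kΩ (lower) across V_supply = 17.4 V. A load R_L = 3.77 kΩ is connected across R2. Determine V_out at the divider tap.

The load sits in parallel with R2, giving an effective lower resistance R2' = R2·R_L/(R2+R_L) = 2.583 kΩ.
Now apply the divider: V_out = 17.4 × 0.03938 = 0.6852 V.
(Unloaded it would be 2.00 V; the load pulls it down.)

V_out ≈ 0.685 V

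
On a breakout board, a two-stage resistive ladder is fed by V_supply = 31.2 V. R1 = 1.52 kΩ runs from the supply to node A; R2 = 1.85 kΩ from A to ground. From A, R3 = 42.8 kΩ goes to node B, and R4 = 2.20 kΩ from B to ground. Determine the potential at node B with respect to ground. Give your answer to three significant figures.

Looking into the second stage from A: R3 + R4 = 45.00 kΩ appears in parallel with R2.
R2 ‖ (R3+R4) = 1.777 kΩ.
V_A = 31.2 × 1.777/(1.52 + 1.777) = 16.82 V.
Stage 2 is unloaded, so V_B = V_A · R4/(R3+R4) = 16.82 × 2.20/45.00 = 0.8221 V.

V_B ≈ 0.822 V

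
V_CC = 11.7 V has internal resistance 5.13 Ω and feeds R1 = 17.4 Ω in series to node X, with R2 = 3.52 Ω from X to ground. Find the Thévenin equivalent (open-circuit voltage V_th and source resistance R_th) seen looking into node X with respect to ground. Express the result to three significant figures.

V_th ≈ 1.58 V, R_th ≈ 3.04 Ω

R1' = 5.13 + 17.4 = 22.53 Ω (source resistance + R1).
Open-circuit (no load on X): V_th = V_CC · R2/(R1' + R2) = 11.7 × 3.52/(22.53 + 3.52) = 1.581 V.
With V_CC suppressed (replaced by a short), R_th = R1' ‖ R2 = (22.53 × 3.52)/(22.53 + 3.52) = 3.044 Ω.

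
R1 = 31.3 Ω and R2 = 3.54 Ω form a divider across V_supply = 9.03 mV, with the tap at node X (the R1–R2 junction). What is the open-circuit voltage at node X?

Open-circuit (no load on X): V_th = V_supply · R2/(R1 + R2) = 9.03 × 3.54/(31.30 + 3.54) = 0.9175 mV.

V_th ≈ 0.918 mV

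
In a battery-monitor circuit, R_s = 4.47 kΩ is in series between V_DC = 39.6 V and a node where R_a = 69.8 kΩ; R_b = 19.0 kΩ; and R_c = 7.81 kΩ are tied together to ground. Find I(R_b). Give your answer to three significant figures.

Parallel bank: R_p = 1/(1/69.8 + 1/19.0 + 1/7.81) = 5.128 kΩ.
Node voltage V_A = V_DC · R_p/(R_s + R_p) = 39.6 × 0.5343 = 21.16 V.
Branch current I = V_A/R_b = 21.16/19.0 = 1.114 mA.

I ≈ 1.11 mA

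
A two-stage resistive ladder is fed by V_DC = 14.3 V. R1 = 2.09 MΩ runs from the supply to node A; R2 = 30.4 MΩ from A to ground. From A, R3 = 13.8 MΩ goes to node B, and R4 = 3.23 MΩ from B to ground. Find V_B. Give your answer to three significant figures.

Node A sees R2 in parallel with the series input of stage 2, R3 + R4 = 17.03 MΩ.
R2 ‖ (R3+R4) = 10.92 MΩ.
First divider: V_A = V_DC · 10.92/(2.09 + 10.92) = 12.00 V.
Stage 2 is unloaded, so V_B = V_A · R4/(R3+R4) = 12.00 × 3.23/17.03 = 2.276 V.

V_B ≈ 2.28 V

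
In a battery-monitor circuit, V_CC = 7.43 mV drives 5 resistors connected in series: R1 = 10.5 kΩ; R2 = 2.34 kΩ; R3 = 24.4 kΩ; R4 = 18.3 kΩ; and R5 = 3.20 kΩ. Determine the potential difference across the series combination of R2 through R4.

V ≈ 5.70 mV

Series total: ΣR = 10.5 + 2.34 + 24.4 + 18.3 + 3.20 = 58.74 kΩ.
R_{R2..R4} = 2.34 + 24.4 + 18.3 = 45.04 kΩ.
V = V_CC · R/ΣR = 7.43 × 0.7668 = 5.697 mV.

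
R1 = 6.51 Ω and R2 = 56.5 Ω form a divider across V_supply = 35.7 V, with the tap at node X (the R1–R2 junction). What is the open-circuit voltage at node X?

V_th is the unloaded tap voltage: V_supply · R2/(R1+R2) = 35.7 × 0.8967 = 32.01 V.

V_th ≈ 32.0 V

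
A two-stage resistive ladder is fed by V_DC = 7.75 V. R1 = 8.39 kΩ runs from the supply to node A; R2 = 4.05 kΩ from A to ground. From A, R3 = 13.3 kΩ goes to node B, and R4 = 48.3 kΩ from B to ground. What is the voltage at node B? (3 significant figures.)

Looking into the second stage from A: R3 + R4 = 61.60 kΩ appears in parallel with R2.
Effective lower resistance at A: R2 ‖ 61.60 = 3.800 kΩ.
So V_A = 7.75 × 0.3117 = 2.416 V.
Stage 2 is unloaded, so V_B = V_A · R4/(R3+R4) = 2.416 × 48.3/61.60 = 1.894 V.

V_B ≈ 1.89 V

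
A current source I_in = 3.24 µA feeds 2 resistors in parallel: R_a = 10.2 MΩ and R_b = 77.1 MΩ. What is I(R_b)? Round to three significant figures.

I ≈ 0.379 µA

For two parallel branches, I_k = I_in · (other R)/(sum of R).
I(R_b) = 3.24 × 10.2/(10.2 + 77.1) = 3.24 × 0.1168 = 0.3786 µA.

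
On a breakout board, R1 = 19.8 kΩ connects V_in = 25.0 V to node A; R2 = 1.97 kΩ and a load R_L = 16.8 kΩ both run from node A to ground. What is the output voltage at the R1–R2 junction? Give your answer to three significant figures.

The load sits in parallel with R2, giving an effective lower resistance R2' = R2·R_L/(R2+R_L) = 1.763 kΩ.
Then V_out = V_in · R2'/(R1 + R2') = 25.0 × 1.763/21.56 = 2.044 V.

V_out ≈ 2.04 V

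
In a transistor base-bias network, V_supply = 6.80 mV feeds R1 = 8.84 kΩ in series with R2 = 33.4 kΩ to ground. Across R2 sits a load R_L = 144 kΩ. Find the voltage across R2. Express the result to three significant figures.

The load sits in parallel with R2, giving an effective lower resistance R2' = R2·R_L/(R2+R_L) = 27.11 kΩ.
Voltage divider with the loaded lower leg: V_out = 6.80 × 27.11/(8.84 + 27.11) = 6.80 × 0.7541 = 5.128 mV.
(Unloaded it would be 5.38 mV; the load pulls it down.)

V_out ≈ 5.13 mV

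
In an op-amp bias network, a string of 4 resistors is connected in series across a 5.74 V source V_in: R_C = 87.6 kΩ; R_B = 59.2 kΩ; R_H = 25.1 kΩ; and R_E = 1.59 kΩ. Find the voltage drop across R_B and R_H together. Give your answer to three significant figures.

V ≈ 2.79 V

Series total: ΣR = 87.6 + 59.2 + 25.1 + 1.59 = 173.5 kΩ.
R_{R_B..R_H} = 59.2 + 25.1 = 84.30 kΩ.
Voltage divider: V = V_in · (84.30 / 173.5) = 5.74 × 0.4859 = 2.789 V.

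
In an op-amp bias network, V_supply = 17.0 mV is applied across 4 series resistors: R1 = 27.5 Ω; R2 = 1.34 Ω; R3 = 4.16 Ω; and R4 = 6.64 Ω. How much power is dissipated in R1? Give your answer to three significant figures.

The common current is I = 17.0/39.64 = 0.4289 mA.
V(R1) = I·R = 11.79 mV; P = V·I = 11.79 × 0.4289 = 5.058 µW.

P ≈ 5.06 µW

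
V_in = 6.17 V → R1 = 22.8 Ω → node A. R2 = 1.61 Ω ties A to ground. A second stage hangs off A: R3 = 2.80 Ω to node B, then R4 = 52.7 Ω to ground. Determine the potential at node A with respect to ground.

Node A sees R2 in parallel with the series input of stage 2, R3 + R4 = 55.50 Ω.
R2 ‖ (R3+R4) = 1.565 Ω.
So V_A = 6.17 × 0.06422 = 0.3962 V.

V_A ≈ 0.396 V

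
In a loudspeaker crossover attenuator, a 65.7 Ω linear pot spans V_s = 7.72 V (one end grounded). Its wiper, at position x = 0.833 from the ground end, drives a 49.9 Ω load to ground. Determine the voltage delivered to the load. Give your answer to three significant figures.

The pot divides into 10.97 Ω above the wiper and 54.73 Ω below.
R_L loads the lower segment: effective lower R = 26.10 Ω.
Then V_out = V_s · 26.10/(10.97 + 26.10) = 5.435 V.

V_out ≈ 5.44 V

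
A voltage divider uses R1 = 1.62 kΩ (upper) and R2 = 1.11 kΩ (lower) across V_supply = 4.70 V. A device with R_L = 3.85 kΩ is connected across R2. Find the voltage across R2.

V_out ≈ 1.63 V

The load sits in parallel with R2, giving an effective lower resistance R2' = R2·R_L/(R2+R_L) = 0.8616 kΩ.
Then V_out = V_supply · R2'/(R1 + R2') = 4.70 × 0.8616/2.482 = 1.632 V.
(Unloaded it would be 1.91 V; the load pulls it down.)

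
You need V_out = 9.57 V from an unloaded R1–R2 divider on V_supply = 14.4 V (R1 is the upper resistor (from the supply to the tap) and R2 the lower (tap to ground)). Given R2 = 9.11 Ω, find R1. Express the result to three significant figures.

R1 ≈ 4.60 Ω

The divider ratio is R2/(R1+R2) = 9.57/14.4 = 0.6646.
So R1 = R2 · (V_supply/V_out − 1) = 9.11 × (14.4/9.57 − 1) = 9.11 × 0.5047 = 4.598 Ω.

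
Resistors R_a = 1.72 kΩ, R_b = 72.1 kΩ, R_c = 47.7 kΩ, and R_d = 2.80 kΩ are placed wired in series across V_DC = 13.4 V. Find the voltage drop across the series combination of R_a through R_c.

ΣR = 1.72 + 72.1 + 47.7 + 2.80 = 124.3 kΩ.
R_{R_a..R_c} = 1.72 + 72.1 + 47.7 = 121.5 kΩ.
By the voltage-divider rule, V = 13.4 × 121.5/124.3 = 13.10 V.

V ≈ 13.1 V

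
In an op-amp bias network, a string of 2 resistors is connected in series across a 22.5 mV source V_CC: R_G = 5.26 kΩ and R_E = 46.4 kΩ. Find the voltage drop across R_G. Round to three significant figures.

ΣR = 5.26 + 46.4 = 51.66 kΩ.
V = V_CC · R/ΣR = 22.5 × 0.1018 = 2.291 mV.

V ≈ 2.29 mV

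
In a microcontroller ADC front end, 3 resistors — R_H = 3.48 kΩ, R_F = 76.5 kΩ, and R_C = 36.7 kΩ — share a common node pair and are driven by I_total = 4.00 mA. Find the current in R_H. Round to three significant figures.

I ≈ 3.51 mA

ΣG = 1/3.48 + 1/76.5 + 1/36.7 = 0.3277.
R_H takes the fraction G_k/ΣG = 0.2874/0.3277 = 0.8770, so I = 4.00 × 0.8770 = 3.508 mA.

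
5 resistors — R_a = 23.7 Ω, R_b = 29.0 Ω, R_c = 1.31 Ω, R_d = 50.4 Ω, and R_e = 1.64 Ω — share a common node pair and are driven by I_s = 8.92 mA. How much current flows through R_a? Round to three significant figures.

I ≈ 0.256 mA

Conductances: ΣG = 1/23.7 + 1/29.0 + 1/1.31 + 1/50.4 + 1/1.64 = 1.470 (1/Ω).
R_a takes the fraction G_k/ΣG = 0.04219/1.470 = 0.02871, so I = 8.92 × 0.02871 = 0.2561 mA.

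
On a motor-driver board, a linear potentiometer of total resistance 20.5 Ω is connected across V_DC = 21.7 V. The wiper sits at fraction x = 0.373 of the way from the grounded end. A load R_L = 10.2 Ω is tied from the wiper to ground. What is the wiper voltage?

V_out ≈ 5.51 V

Split the track: R_lower = x·R_p = 7.646 Ω, R_upper = (1−x)·R_p = 12.85 Ω.
(x·R_p) ‖ R_L = 4.370 Ω.
V_out = 21.7 × 4.370/(12.85 + 4.370) = 5.506 V.
(Unloaded: V_out = x·V_DC = 8.09 V.)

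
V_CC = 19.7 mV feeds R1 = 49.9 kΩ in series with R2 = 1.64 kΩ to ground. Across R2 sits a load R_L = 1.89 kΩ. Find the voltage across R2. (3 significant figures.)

V_out ≈ 0.341 mV

The load sits in parallel with R2, giving an effective lower resistance R2' = R2·R_L/(R2+R_L) = 0.8781 kΩ.
Now apply the divider: V_out = 19.7 × 0.01729 = 0.3407 mV.
(Unloaded it would be 0.627 mV; the load pulls it down.)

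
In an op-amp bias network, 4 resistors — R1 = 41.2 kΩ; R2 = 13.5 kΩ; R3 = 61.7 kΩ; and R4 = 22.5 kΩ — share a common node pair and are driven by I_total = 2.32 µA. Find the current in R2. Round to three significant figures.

I ≈ 1.08 µA

Total conductance ΣG = 1/41.2 + 1/13.5 + 1/61.7 + 1/22.5 = 0.1590 (units of 1/kΩ).
R2 takes the fraction G_k/ΣG = 0.07407/0.1590 = 0.4659, so I = 2.32 × 0.4659 = 1.081 µA.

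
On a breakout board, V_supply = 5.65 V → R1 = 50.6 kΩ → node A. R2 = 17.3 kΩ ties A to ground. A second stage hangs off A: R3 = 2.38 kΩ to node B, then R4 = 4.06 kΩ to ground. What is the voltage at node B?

V_B ≈ 0.302 V

Node A sees R2 in parallel with the series input of stage 2, R3 + R4 = 6.440 kΩ.
Effective lower resistance at A: R2 ‖ 6.440 = 4.693 kΩ.
So V_A = 5.65 × 0.08488 = 0.4795 V.
Then the unloaded second divider: V_B = V_A × R4/(R3+R4) = 0.4795 × 0.6304 = 0.3023 V.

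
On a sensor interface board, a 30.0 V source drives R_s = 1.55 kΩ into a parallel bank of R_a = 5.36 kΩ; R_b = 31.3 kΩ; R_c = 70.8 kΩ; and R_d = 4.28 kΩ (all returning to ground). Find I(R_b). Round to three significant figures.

Parallel bank: R_p = 1/(1/5.36 + 1/31.3 + 1/70.8 + 1/4.28) = 2.145 kΩ.
V_A by voltage divider: V_A = 30.0 × 2.145/(1.55 + 2.145) = 17.41 V.
I(R_b) = V_A / R_b = 17.41/31.3 = 0.5564 mA.

I ≈ 0.556 mA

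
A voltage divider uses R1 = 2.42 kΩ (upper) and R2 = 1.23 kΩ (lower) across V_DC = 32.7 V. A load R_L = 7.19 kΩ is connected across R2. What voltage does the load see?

V_out ≈ 9.90 V

R2 ‖ R_L = (1.23 × 7.19)/(1.23 + 7.19) = 1.050 kΩ.
Then V_out = V_DC · R2'/(R1 + R2') = 32.7 × 1.050/3.470 = 9.897 V.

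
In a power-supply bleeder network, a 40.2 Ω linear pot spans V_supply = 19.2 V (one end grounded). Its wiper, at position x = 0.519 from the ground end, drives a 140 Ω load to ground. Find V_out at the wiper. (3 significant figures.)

Lower segment x·R_p = 20.86 Ω; upper segment (1−x)·R_p = 19.34 Ω.
Lower segment in parallel with the load: 20.86 ‖ 140 = 18.16 Ω.
Loaded-divider output: V_out = 19.2 × 0.4843 = 9.298 V.
(Unloaded: V_out = x·V_supply = 9.96 V.)

V_out ≈ 9.30 V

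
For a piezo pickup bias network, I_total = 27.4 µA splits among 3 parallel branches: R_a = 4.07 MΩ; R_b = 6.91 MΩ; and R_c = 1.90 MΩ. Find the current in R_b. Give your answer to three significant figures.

I ≈ 4.33 µA

Total conductance ΣG = 1/4.07 + 1/6.91 + 1/1.90 = 0.9167 (units of 1/MΩ).
By the current-divider rule, I = I_total · G_k/ΣG = 27.4 × 0.1579 = 4.325 µA.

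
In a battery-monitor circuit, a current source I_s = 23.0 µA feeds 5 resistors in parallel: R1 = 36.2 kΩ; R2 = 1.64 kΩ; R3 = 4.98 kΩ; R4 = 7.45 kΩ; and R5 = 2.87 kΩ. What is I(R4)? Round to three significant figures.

Total conductance ΣG = 1/36.2 + 1/1.64 + 1/4.98 + 1/7.45 + 1/2.87 = 1.321 (units of 1/kΩ).
By the current-divider rule, I = I_s · G_k/ΣG = 23.0 × 0.1016 = 2.337 µA.

I ≈ 2.34 µA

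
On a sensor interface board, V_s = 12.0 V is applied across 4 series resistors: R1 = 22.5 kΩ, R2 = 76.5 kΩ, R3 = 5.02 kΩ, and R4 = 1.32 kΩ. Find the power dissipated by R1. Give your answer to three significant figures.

P ≈ 0.292 mW

The common current is I = 12.0/105.3 = 0.1139 mA.
P(R1) = I²·R1 = (0.1139)² × 22.5 = 0.2920 mW.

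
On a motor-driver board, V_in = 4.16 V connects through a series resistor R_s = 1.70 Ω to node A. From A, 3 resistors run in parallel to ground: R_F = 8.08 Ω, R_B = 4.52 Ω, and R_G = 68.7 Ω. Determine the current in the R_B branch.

Combine the parallel branches: R_p = (1/8.08 + 1/4.52 + 1/68.7)⁻¹ = 2.781 Ω.
V_A by voltage divider: V_A = 4.16 × 2.781/(1.70 + 2.781) = 2.582 V.
I(R_B) = V_A / R_B = 2.582/4.52 = 0.5712 A.

I ≈ 0.571 A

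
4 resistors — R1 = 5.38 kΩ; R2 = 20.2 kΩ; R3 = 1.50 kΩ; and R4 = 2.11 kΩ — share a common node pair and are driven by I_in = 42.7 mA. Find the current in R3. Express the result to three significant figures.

Conductances: ΣG = 1/5.38 + 1/20.2 + 1/1.50 + 1/2.11 = 1.376 (1/kΩ).
By the current-divider rule, I = I_in · G_k/ΣG = 42.7 × 0.4845 = 20.69 mA.

I ≈ 20.7 mA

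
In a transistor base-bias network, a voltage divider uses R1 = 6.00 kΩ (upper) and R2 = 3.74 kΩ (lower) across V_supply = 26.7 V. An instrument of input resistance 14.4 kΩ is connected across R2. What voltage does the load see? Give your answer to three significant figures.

The load sits in parallel with R2, giving an effective lower resistance R2' = R2·R_L/(R2+R_L) = 2.969 kΩ.
Now apply the divider: V_out = 26.7 × 0.3310 = 8.838 V.

V_out ≈ 8.84 V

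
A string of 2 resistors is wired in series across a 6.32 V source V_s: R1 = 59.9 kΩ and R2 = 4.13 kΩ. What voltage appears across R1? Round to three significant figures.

Total series resistance ΣR = 59.9 + 4.13 = 64.03 kΩ.
By the voltage-divider rule, V = 6.32 × 59.90/64.03 = 5.912 V.

V ≈ 5.91 V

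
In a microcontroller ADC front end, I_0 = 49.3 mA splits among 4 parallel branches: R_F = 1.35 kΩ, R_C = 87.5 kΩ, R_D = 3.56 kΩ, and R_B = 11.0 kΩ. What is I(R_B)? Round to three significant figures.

ΣG = 1/1.35 + 1/87.5 + 1/3.56 + 1/11.0 = 1.124.
By the current-divider rule, I = I_0 · G_k/ΣG = 49.3 × 0.08088 = 3.987 mA.

I ≈ 3.99 mA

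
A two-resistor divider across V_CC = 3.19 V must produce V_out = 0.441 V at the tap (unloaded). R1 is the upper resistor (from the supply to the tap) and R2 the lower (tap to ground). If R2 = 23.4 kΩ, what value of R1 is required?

Required fraction k = V_out/V_CC = 0.1382.
So R1 = R2 · (V_CC/V_out − 1) = 23.4 × (3.19/0.441 − 1) = 23.4 × 6.234 = 145.9 kΩ.

R1 ≈ 146 kΩ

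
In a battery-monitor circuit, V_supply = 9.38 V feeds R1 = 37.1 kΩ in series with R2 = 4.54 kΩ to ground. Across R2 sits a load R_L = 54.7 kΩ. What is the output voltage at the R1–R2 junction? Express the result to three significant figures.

R2 ‖ R_L = (4.54 × 54.7)/(4.54 + 54.7) = 4.192 kΩ.
Then V_out = V_supply · R2'/(R1 + R2') = 9.38 × 4.192/41.29 = 0.9523 V.

V_out ≈ 0.952 V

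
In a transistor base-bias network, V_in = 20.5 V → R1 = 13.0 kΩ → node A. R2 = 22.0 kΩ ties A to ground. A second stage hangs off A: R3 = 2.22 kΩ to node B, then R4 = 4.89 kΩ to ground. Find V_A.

Looking into the second stage from A: R3 + R4 = 7.110 kΩ appears in parallel with R2.
R2 ‖ (R3+R4) = 5.373 kΩ.
First divider: V_A = V_in · 5.373/(13.0 + 5.373) = 5.995 V.

V_A ≈ 6.00 V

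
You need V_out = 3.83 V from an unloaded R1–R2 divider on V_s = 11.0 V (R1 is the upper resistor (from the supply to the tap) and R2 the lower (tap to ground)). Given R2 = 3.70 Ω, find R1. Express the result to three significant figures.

R1 ≈ 6.93 Ω

The divider ratio is R2/(R1+R2) = 3.83/11.0 = 0.3482.
Rearranging, R1 = R2·(1−k)/k = 3.70 × 1.872 = 6.927 Ω.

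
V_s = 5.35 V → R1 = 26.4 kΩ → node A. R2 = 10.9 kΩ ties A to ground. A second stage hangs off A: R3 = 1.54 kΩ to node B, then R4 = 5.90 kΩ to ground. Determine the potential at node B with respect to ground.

V_B ≈ 0.609 V

Node A sees R2 in parallel with the series input of stage 2, R3 + R4 = 7.440 kΩ.
Effective lower resistance at A: R2 ‖ 7.440 = 4.422 kΩ.
First divider: V_A = V_s · 4.422/(26.4 + 4.422) = 0.7675 V.
Stage 2 is unloaded, so V_B = V_A · R4/(R3+R4) = 0.7675 × 5.90/7.440 = 0.6087 V.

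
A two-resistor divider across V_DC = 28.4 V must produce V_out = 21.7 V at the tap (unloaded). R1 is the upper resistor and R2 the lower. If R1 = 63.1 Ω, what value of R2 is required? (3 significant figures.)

R2 ≈ 204 Ω

V_out/V_DC = R2/(R1+R2) = 0.7641.
So R2 = R1 · V_out/(V_DC − V_out) = 63.1 × 21.7/(28.4 − 21.7) = 63.1 × 3.239 = 204.4 Ω.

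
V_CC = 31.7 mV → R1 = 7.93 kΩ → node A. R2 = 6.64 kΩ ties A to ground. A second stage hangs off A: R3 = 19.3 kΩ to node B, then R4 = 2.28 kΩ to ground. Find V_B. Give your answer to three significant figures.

Node A sees R2 in parallel with the series input of stage 2, R3 + R4 = 21.58 kΩ.
R2 ‖ (R3+R4) = 5.078 kΩ.
So V_A = 31.7 × 0.3904 = 12.37 mV.
V_B = V_A × 0.1057 = 1.307 mV.

V_B ≈ 1.31 mV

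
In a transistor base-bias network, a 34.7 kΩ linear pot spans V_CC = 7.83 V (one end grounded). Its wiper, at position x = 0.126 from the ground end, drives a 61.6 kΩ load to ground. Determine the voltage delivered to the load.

The pot divides into 30.33 kΩ above the wiper and 4.372 kΩ below.
(x·R_p) ‖ R_L = 4.082 kΩ.
Then V_out = V_CC · 4.082/(30.33 + 4.082) = 0.9290 V.

V_out ≈ 0.929 V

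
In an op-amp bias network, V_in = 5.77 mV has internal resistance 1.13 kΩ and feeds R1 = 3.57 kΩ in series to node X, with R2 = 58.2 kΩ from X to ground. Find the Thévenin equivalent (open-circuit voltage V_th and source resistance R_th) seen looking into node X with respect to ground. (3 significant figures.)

R1' = 1.13 + 3.57 = 4.700 kΩ (source resistance + R1).
Open-circuit (no load on X): V_th = V_in · R2/(R1' + R2) = 5.77 × 58.2/(4.700 + 58.2) = 5.339 mV.
Zeroing V_in shorts the top of R1' to ground, so R_th = R1' ‖ R2 = 4.349 kΩ.

V_th ≈ 5.34 mV, R_th ≈ 4.35 kΩ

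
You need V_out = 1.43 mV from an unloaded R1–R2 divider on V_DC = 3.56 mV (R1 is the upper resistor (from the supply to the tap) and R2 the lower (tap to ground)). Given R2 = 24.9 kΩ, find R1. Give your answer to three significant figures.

The divider ratio is R2/(R1+R2) = 1.43/3.56 = 0.4017.
R1 = R2·(1/k − 1) = 24.9 × 1.490 = 37.09 kΩ.

R1 ≈ 37.1 kΩ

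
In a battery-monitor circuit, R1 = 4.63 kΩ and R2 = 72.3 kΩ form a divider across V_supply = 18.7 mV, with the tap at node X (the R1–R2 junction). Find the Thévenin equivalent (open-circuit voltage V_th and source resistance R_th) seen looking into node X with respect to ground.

V_th ≈ 17.6 mV, R_th ≈ 4.35 kΩ

V_th is the unloaded tap voltage: V_supply · R2/(R1+R2) = 18.7 × 0.9398 = 17.57 mV.
With V_supply suppressed (replaced by a short), R_th = R1 ‖ R2 = (4.630 × 72.3)/(4.630 + 72.3) = 4.351 kΩ.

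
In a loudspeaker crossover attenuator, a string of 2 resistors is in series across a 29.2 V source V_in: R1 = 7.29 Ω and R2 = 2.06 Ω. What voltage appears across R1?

V ≈ 22.8 V

ΣR = 7.29 + 2.06 = 9.350 Ω.
Voltage divider: V = V_in · (7.290 / 9.350) = 29.2 × 0.7797 = 22.77 V.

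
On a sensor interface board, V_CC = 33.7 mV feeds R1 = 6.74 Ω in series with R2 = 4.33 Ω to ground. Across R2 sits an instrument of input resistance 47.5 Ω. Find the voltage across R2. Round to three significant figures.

V_out ≈ 12.5 mV

First combine the lower leg with the load: R2 ‖ R_L = 3.968 Ω.
Voltage divider with the loaded lower leg: V_out = 33.7 × 3.968/(6.74 + 3.968) = 33.7 × 0.3706 = 12.49 mV.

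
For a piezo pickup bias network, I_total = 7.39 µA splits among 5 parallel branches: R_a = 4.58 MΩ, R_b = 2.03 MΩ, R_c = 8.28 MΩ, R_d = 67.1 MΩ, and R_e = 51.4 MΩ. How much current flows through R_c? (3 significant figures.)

I ≈ 1.03 µA

ΣG = 1/4.58 + 1/2.03 + 1/8.28 + 1/67.1 + 1/51.4 = 0.8661.
Current divider: I(R_c) = I_total · G_k/ΣG = 7.39 × (0.1208/0.8661) = 7.39 × 0.1394 = 1.031 µA.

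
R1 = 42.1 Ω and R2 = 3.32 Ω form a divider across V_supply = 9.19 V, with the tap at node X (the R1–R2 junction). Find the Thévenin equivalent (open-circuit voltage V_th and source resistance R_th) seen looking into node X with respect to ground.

Open-circuit (no load on X): V_th = V_supply · R2/(R1 + R2) = 9.19 × 3.32/(42.10 + 3.32) = 0.6717 V.
Looking into X with the source shorted: R_th = R1·R2/(R1+R2) = 42.10 × 3.32/45.42 = 3.077 Ω.

V_th ≈ 0.672 V, R_th ≈ 3.08 Ω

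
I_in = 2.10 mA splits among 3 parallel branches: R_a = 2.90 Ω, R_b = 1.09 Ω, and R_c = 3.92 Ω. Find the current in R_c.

I ≈ 0.353 mA

Conductances: ΣG = 1/2.90 + 1/1.09 + 1/3.92 = 1.517 (1/Ω).
By the current-divider rule, I = I_in · G_k/ΣG = 2.10 × 0.1681 = 0.3531 mA.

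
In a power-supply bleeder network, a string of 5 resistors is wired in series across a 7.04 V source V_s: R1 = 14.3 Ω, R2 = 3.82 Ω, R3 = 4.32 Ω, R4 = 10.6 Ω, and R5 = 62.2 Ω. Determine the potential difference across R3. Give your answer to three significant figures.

V ≈ 0.319 V

Series total: ΣR = 14.3 + 3.82 + 4.32 + 10.6 + 62.2 = 95.24 Ω.
V = V_s · R/ΣR = 7.04 × 0.04536 = 0.3193 V.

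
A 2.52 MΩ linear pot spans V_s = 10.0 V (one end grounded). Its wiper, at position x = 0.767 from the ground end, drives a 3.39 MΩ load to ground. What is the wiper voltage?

The pot divides into 0.5872 MΩ above the wiper and 1.933 MΩ below.
R_L loads the lower segment: effective lower R = 1.231 MΩ.
Then V_out = V_s · 1.231/(0.5872 + 1.231) = 6.771 V.

V_out ≈ 6.77 V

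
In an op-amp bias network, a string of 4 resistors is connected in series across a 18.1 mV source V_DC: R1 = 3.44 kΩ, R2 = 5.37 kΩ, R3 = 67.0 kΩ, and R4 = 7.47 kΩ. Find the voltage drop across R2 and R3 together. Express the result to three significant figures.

Total series resistance ΣR = 3.44 + 5.37 + 67.0 + 7.47 = 83.28 kΩ.
R_{R2..R3} = 5.37 + 67.0 = 72.37 kΩ.
V = V_DC · R/ΣR = 18.1 × 0.8690 = 15.73 mV.

V ≈ 15.7 mV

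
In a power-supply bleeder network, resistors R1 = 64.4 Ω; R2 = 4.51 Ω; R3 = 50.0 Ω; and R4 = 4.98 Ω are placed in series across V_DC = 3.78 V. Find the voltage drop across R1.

ΣR = 64.4 + 4.51 + 50.0 + 4.98 = 123.9 Ω.
By the voltage-divider rule, V = 3.78 × 64.40/123.9 = 1.965 V.

V ≈ 1.96 V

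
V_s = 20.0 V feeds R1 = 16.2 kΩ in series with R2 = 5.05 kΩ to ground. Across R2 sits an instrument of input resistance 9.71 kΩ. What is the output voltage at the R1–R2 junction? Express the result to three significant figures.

V_out ≈ 3.40 V

R2 ‖ R_L = (5.05 × 9.71)/(5.05 + 9.71) = 3.322 kΩ.
Then V_out = V_s · R2'/(R1 + R2') = 20.0 × 3.322/19.52 = 3.403 V.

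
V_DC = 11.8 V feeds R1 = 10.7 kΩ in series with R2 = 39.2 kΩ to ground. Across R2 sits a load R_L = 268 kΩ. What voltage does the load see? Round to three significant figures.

V_out ≈ 8.99 V

R2 ‖ R_L = (39.2 × 268)/(39.2 + 268) = 34.20 kΩ.
Voltage divider with the loaded lower leg: V_out = 11.8 × 34.20/(10.7 + 34.20) = 11.8 × 0.7617 = 8.988 V.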